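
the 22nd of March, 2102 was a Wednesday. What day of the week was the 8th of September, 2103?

March 22, 2102 → March 22, 2103: 365 days.
March 2103: 31 − 22 = 9 days remain.
Then April (30), May (31), June (30), July (31), August (31): 30 + 31 + 30 + 31 + 31 = 153 days.
September 1–8, 2103: 8 days.
Residual: 170 days.
Total: 535 days.
535 mod 7 = 3, so 3 days after Wednesday is Saturday.

Saturday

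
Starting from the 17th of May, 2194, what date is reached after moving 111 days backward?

the 26th of January, 2194

Count 111 days before May 17, 2194:
January 2194: 31 − 26 = 5 days remain.
Then February 2194 (28), March (31), April (30): 28 + 31 + 30 = 89 days.
May 1–17, 2194: 17 days.
Total: 5 + 89 + 17 = 111 days.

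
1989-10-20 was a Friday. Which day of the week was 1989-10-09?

Monday

Count forward from the earlier date (October 9, 1989) to the later (October 20, 1989):
Within October 1989: 20 − 9 = 11 days.
11 mod 7 = 4, so 4 days before Friday is Monday.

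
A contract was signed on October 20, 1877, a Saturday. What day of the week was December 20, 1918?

Friday

Day-of-year of October 20, 1877: 293.
Day-of-year of December 20, 1918: 354.
1877 has 365 days, so 365 − 293 = 72 days remain in 1877.
Full years 1878–1917: 31 common + 9 leap = 31×365 + 9×366 = 14609 days.
Total: 72 + 14609 + 354 = 15035 days.
15035 mod 7 = 6, so 6 days after Saturday is Friday.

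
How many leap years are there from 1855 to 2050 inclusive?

48

Years divisible by 4: 1856, 1860, …, 2048 — 49 in all.
Of these, 1900 is divisible by 100 but not 400, so not leap.
2000 is divisible by 400, so still leap.
Leap years: 49 − 1 = 48.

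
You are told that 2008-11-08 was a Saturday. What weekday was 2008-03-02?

Count forward from the earlier date (March 2, 2008) to the later (November 8, 2008):
March 2008: 31 − 2 = 29 days remain.
Then April (30), May (31), June (30), July (31), August (31), September (30), October (31): 30 + 31 + 30 + 31 + 31 + 30 + 31 = 214 days.
November 1–8, 2008: 8 days.
Total: 29 + 214 + 8 = 251 days.
251 mod 7 = 6, so 6 days before Saturday is Sunday.

Sunday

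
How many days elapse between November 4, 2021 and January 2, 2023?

424

November 2021: 30 − 4 = 26 days remain.
Then 13 full months totalling 396 days.
January 1–2, 2023: 2 days.
Total: 26 + 396 + 2 = 424 days.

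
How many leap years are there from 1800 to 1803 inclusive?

Years divisible by 4 in [1800, 1803]: 1800.
Of these, 1800 is divisible by 100 but not 400, so not leap.
Leap years: 1 − 1 = 0.

0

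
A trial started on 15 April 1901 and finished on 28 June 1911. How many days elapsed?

Day-of-year of April 15, 1901: 105.
Day-of-year of June 28, 1911: 179.
1901 has 365 days, so 365 − 105 = 260 days remain in 1901.
Full years 1902–1910: 7 common + 2 leap = 7×365 + 2×366 = 3287 days.
Total: 260 + 3287 + 179 = 3726 days.

3726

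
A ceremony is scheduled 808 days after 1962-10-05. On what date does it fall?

1964-12-21

Count 808 days after October 5, 1962:
October 5, 1962 → October 5, 1963: 365 days.
October 5, 1963 → October 5, 1964: 366 days (1964 is a leap year).
October 1964: 31 − 5 = 26 days remain.
Then November (30): 30 days.
December 1–21, 1964: 21 days.
Residual: 77 days.
Total: 808 days.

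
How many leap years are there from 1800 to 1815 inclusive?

Years divisible by 4 in [1800, 1815]: 1800, 1804, 1808, 1812.
Of these, 1800 is divisible by 100 but not 400, so not leap.
Leap years: 4 − 1 = 3.

3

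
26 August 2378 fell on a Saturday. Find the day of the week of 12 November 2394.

From August 26, 2378 to August 26, 2394: 16 years, of which 4 contain a Feb 29 — 12×365 + 4×366 = 5844 days.
August 2394: 31 − 26 = 5 days remain.
Then September (30), October (31): 30 + 31 = 61 days.
November 1–12, 2394: 12 days.
Residual: 78 days.
Total: 5922 days.
5922 is a multiple of 7, so 12 November 2394 falls on the same weekday: Saturday.

Saturday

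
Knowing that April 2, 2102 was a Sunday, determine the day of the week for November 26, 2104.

Wednesday

April 2, 2102 → April 2, 2103: 365 days.
April 2, 2103 → April 2, 2104: 366 days (2104 is a leap year).
April 2104: 30 − 2 = 28 days remain.
Then May (31), June (30), July (31), August (31), September (30), October (31): 31 + 30 + 31 + 31 + 30 + 31 = 184 days.
November 1–26, 2104: 26 days.
Residual: 238 days.
Total: 969 days.
969 mod 7 = 3, so 3 days after Sunday is Wednesday.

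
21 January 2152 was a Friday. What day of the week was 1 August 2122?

Count forward from the earlier date (August 1, 2122) to the later (January 21, 2152):
From August 1, 2122 to August 1, 2151: 29 years, of which 7 contain a Feb 29 — 22×365 + 7×366 = 10592 days.
August 2151: 31 − 1 = 30 days remain.
Then September (30), October (31), November (30), December (31): 30 + 31 + 30 + 31 = 122 days.
January 1–21, 2152: 21 days.
Residual: 173 days.
Total: 10765 days.
10765 mod 7 = 6, so 6 days before Friday is Saturday.

Saturday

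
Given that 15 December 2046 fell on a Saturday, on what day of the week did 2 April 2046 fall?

Count forward from the earlier date (April 2, 2046) to the later (December 15, 2046):
April 2046: 30 − 2 = 28 days remain.
Then May (31), June (30), July (31), August (31), September (30), October (31), November (30): 31 + 30 + 31 + 31 + 30 + 31 + 30 = 214 days.
December 1–15, 2046: 15 days.
Total: 28 + 214 + 15 = 257 days.
257 mod 7 = 5, so 5 days before Saturday is Monday.

Monday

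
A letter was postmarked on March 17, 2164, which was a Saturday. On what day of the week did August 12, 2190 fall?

From March 17, 2164 to March 17, 2190: 26 years, of which 6 contain a Feb 29 — 20×365 + 6×366 = 9496 days.
March 2190: 31 − 17 = 14 days remain.
Then April (30), May (31), June (30), July (31): 30 + 31 + 30 + 31 = 122 days.
August 1–12, 2190: 12 days.
Residual: 148 days.
Total: 9644 days.
9644 mod 7 = 5, so 5 days after Saturday is Thursday.

Thursday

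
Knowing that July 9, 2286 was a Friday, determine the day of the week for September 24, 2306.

Day-of-year of July 9, 2286: 190.
Day-of-year of September 24, 2306: 267.
2286 has 365 days, so 365 − 190 = 175 days remain in 2286.
Full years 2287–2305: 15 common + 4 leap = 15×365 + 4×366 = 6939 days.
Total: 175 + 6939 + 267 = 7381 days.
7381 mod 7 = 3, so 3 days after Friday is Monday.

Monday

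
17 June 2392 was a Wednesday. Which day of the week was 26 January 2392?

Sunday

Count forward from the earlier date (January 26, 2392) to the later (June 17, 2392):
January 2392: 31 − 26 = 5 days remain.
Then February 2392 (29), March (31), April (30), May (31): 29 + 31 + 30 + 31 = 121 days.
June 1–17, 2392: 17 days.
Total: 5 + 121 + 17 = 143 days.
143 mod 7 = 3, so 3 days before Wednesday is Sunday.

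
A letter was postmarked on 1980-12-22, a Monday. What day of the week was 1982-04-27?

December 1980: 31 − 22 = 9 days remain.
Then 15 full months totalling 455 days.
April 1–27, 1982: 27 days.
Total: 9 + 455 + 27 = 491 days.
491 mod 7 = 1, so 1 day after Monday is Tuesday.

Tuesday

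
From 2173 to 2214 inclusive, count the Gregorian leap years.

Years divisible by 4 in [2173, 2214]: 2176, 2180, 2184, 2188, 2192, 2196, 2200, 2204, 2208, 2212.
Of these, 2200 is divisible by 100 but not 400, so not leap.
Leap years: 10 − 1 = 9.

9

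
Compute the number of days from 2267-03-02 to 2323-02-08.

From March 2, 2267 to March 2, 2322: 55 years, of which 13 contain a Feb 29 — 42×365 + 13×366 = 20088 days.
(2300 is not a leap year (divisible by 100 but not 400).)
March 2322: 31 − 2 = 29 days remain.
Then 10 full months totalling 306 days.
February 1–8, 2323: 8 days (2323 is not a leap year).
Residual: 343 days.
Total: 20431 days.

20431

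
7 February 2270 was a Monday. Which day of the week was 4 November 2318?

Day-of-year of February 7, 2270: 38.
Day-of-year of November 4, 2318: 308.
2270 has 365 days, so 365 − 38 = 327 days remain in 2270.
Full years 2271–2317: 36 common + 11 leap = 36×365 + 11×366 = 17166 days.
Total: 327 + 17166 + 308 = 17801 days.
17801 is a multiple of 7, so 4 November 2318 falls on the same weekday: Monday.

Monday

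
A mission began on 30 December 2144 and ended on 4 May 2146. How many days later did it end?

December 2144: 31 − 30 = 1 day remains.
Then 16 full months totalling 485 days.
May 1–4, 2146: 4 days.
Total: 1 + 485 + 4 = 490 days.

490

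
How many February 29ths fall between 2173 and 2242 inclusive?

Years divisible by 4: 2176, 2180, …, 2240 — 17 in all.
Of these, 2200 is divisible by 100 but not 400, so not leap.
Leap years: 17 − 1 = 16.

16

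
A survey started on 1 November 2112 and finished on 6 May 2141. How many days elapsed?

10413

From November 1, 2112 to November 1, 2140: 28 years, of which 7 contain a Feb 29 — 21×365 + 7×366 = 10227 days.
November 2140: 30 − 1 = 29 days remain.
Then December (31), January (31), February 2141 (28), March (31), April (30): 31 + 31 + 28 + 31 + 30 = 151 days.
May 1–6, 2141: 6 days.
Residual: 186 days.
Total: 10413 days.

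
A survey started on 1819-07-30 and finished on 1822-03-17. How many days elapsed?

961

Day-of-year of July 30, 1819: 211.
Day-of-year of March 17, 1822: 76.
1819 has 365 days, so 365 − 211 = 154 days remain in 1819.
Full years: 1820: 366; 1821: 365. Sum = 731.
Total: 154 + 731 + 76 = 961 days.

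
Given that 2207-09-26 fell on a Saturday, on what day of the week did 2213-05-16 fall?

Day-of-year of September 26, 2207: 269.
Day-of-year of May 16, 2213: 136.
2207 has 365 days, so 365 − 269 = 96 days remain in 2207.
Full years: 2208: 366; 2209: 365; 2210: 365; 2211: 365; 2212: 366. Sum = 1827.
Total: 96 + 1827 + 136 = 2059 days.
2059 mod 7 = 1, so 1 day after Saturday is Sunday.

Sunday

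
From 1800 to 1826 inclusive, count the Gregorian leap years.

6

Years divisible by 4 in [1800, 1826]: 1800, 1804, 1808, 1812, 1816, 1820, 1824.
Of these, 1800 is divisible by 100 but not 400, so not leap.
Leap years: 7 − 1 = 6.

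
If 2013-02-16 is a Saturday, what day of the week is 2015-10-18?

February 16, 2013 → February 16, 2014: 365 days.
February 16, 2014 → February 16, 2015: 365 days.
February 2015: 28 − 16 = 12 days remain (2015 is not a leap year, so February has 28 days).
Then March (31), April (30), May (31), June (30), July (31), August (31), September (30): 31 + 30 + 31 + 30 + 31 + 31 + 30 = 214 days.
October 1–18, 2015: 18 days.
Residual: 244 days.
Total: 974 days.
974 mod 7 = 1, so 1 day after Saturday is Sunday.

Sunday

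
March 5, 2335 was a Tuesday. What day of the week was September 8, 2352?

From March 5, 2335 to March 5, 2352: 17 years, of which 5 contain a Feb 29 — 12×365 + 5×366 = 6210 days.
March 2352: 31 − 5 = 26 days remain.
Then April (30), May (31), June (30), July (31), August (31): 30 + 31 + 30 + 31 + 31 = 153 days.
September 1–8, 2352: 8 days.
Residual: 187 days.
Total: 6397 days.
6397 mod 7 = 6, so 6 days after Tuesday is Monday.

Monday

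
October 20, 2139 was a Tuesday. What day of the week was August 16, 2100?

Count forward from the earlier date (August 16, 2100) to the later (October 20, 2139):
From August 16, 2100 to August 16, 2139: 39 years, of which 9 contain a Feb 29 — 30×365 + 9×366 = 14244 days.
August 2139: 31 − 16 = 15 days remain.
Then September (30): 30 days.
October 1–20, 2139: 20 days.
Residual: 65 days.
Total: 14309 days.
14309 mod 7 = 1, so 1 day before Tuesday is Monday.

Monday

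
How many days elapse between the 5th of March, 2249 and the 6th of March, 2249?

1

Within March 2249: 6 − 5 = 1 day.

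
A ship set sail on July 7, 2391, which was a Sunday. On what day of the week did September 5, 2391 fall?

Thursday

July 2391: 31 − 7 = 24 days remain.
Then August (31): 31 days.
September 1–5, 2391: 5 days.
Total: 24 + 31 + 5 = 60 days.
60 mod 7 = 4, so 4 days after Sunday is Thursday.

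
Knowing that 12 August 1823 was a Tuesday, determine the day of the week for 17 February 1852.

Tuesday

Day-of-year of August 12, 1823: 224.
Day-of-year of February 17, 1852: 48.
1823 has 365 days, so 365 − 224 = 141 days remain in 1823.
Full years 1824–1851: 21 common + 7 leap = 21×365 + 7×366 = 10227 days.
Total: 141 + 10227 + 48 = 10416 days.
10416 is a multiple of 7, so 17 February 1852 falls on the same weekday: Tuesday.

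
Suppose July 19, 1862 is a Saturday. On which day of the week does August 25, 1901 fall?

From July 19, 1862 to July 19, 1901: 39 years, of which 9 contain a Feb 29 — 30×365 + 9×366 = 14244 days.
(1900 is not a leap year (divisible by 100 but not 400).)
July 1901: 31 − 19 = 12 days remain.
August 1–25, 1901: 25 days.
Residual: 37 days.
Total: 14281 days.
14281 mod 7 = 1, so 1 day after Saturday is Sunday.

Sunday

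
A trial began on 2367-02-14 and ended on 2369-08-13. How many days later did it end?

Day-of-year of February 14, 2367: 45.
Day-of-year of August 13, 2369: 225.
2367 has 365 days, so 365 − 45 = 320 days remain in 2367.
Full years: 2368: 366. Sum = 366.
Total: 320 + 366 + 225 = 911 days.

911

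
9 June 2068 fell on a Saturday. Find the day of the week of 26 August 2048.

Wednesday

Count forward from the earlier date (August 26, 2048) to the later (June 9, 2068):
From August 26, 2048 to August 26, 2067: 19 years, of which 4 contain a Feb 29 — 15×365 + 4×366 = 6939 days.
August 2067: 31 − 26 = 5 days remain.
Then 9 full months totalling 274 days.
June 1–9, 2068: 9 days.
Residual: 288 days.
Total: 7227 days.
7227 mod 7 = 3, so 3 days before Saturday is Wednesday.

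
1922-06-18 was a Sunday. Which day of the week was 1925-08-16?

Sunday

June 18, 1922 → June 18, 1923: 365 days.
June 18, 1923 → June 18, 1924: 366 days (1924 is a leap year).
June 18, 1924 → June 18, 1925: 365 days.
June 1925: 30 − 18 = 12 days remain.
Then July (31): 31 days.
August 1–16, 1925: 16 days.
Residual: 59 days.
Total: 1155 days.
1155 is a multiple of 7, so 1925-08-16 falls on the same weekday: Sunday.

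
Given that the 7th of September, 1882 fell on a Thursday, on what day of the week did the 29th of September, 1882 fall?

Within September 1882: 29 − 7 = 22 days.
22 mod 7 = 1, so 1 day after Thursday is Friday.

Friday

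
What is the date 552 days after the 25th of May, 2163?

the 27th of November, 2164

Count 552 days after May 25, 2163:
Day-of-year of May 25, 2163: 145.
Day-of-year of November 27, 2164: 332.
2163 has 365 days, so 365 − 145 = 220 days remain in 2163.
Total: 220 + 332 = 552 days.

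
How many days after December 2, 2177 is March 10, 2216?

13977

Day-of-year of December 2, 2177: 336.
Day-of-year of March 10, 2216: 70.
2177 has 365 days, so 365 − 336 = 29 days remain in 2177.
Full years 2178–2215: 30 common + 8 leap = 30×365 + 8×366 = 13878 days.
Total: 29 + 13878 + 70 = 13977 days.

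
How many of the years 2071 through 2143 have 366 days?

17

Years divisible by 4: 2072, 2076, …, 2140 — 18 in all.
Of these, 2100 is divisible by 100 but not 400, so not leap.
Leap years: 18 − 1 = 17.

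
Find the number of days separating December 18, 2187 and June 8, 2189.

December 2187: 31 − 18 = 13 days remain.
Then 17 full months totalling 517 days.
June 1–8, 2189: 8 days.
Total: 13 + 517 + 8 = 538 days.

538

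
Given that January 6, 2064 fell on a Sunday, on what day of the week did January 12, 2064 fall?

Saturday

Within January 2064: 12 − 6 = 6 days.
6 mod 7 = 6, so 6 days after Sunday is Saturday.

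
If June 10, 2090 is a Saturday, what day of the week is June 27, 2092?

Day-of-year of June 10, 2090: 161.
Day-of-year of June 27, 2092: 179.
2090 has 365 days, so 365 − 161 = 204 days remain in 2090.
Full years: 2091: 365. Sum = 365.
Total: 204 + 365 + 179 = 748 days.
748 mod 7 = 6, so 6 days after Saturday is Friday.

Friday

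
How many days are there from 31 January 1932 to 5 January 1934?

Day-of-year of January 31, 1932: 31.
Day-of-year of January 5, 1934: 5.
1932 has 366 days, so 366 − 31 = 335 days remain in 1932.
Full years: 1933: 365. Sum = 365.
Total: 335 + 365 + 5 = 705 days.

705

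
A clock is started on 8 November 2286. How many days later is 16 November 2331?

16443

Day-of-year of November 8, 2286: 312.
Day-of-year of November 16, 2331: 320.
2286 has 365 days, so 365 − 312 = 53 days remain in 2286.
Full years 2287–2330: 34 common + 10 leap = 34×365 + 10×366 = 16070 days.
Total: 53 + 16070 + 320 = 16443 days.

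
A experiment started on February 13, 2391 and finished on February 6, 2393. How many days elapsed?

Day-of-year of February 13, 2391: 44.
Day-of-year of February 6, 2393: 37.
2391 has 365 days, so 365 − 44 = 321 days remain in 2391.
Full years: 2392: 366. Sum = 366.
Total: 321 + 366 + 37 = 724 days.

724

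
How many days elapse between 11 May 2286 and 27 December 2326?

14839

Day-of-year of May 11, 2286: 131.
Day-of-year of December 27, 2326: 361.
2286 has 365 days, so 365 − 131 = 234 days remain in 2286.
Full years 2287–2325: 30 common + 9 leap = 30×365 + 9×366 = 14244 days.
Total: 234 + 14244 + 361 = 14839 days.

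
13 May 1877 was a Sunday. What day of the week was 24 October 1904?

Day-of-year of May 13, 1877: 133.
Day-of-year of October 24, 1904: 298.
1877 has 365 days, so 365 − 133 = 232 days remain in 1877.
Full years 1878–1903: 21 common + 5 leap = 21×365 + 5×366 = 9495 days.
Total: 232 + 9495 + 298 = 10025 days.
10025 mod 7 = 1, so 1 day after Sunday is Monday.

Monday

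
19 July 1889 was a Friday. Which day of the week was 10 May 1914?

Day-of-year of July 19, 1889: 200.
Day-of-year of May 10, 1914: 130.
1889 has 365 days, so 365 − 200 = 165 days remain in 1889.
Full years 1890–1913: 19 common + 5 leap = 19×365 + 5×366 = 8765 days.
Total: 165 + 8765 + 130 = 9060 days.
9060 mod 7 = 2, so 2 days after Friday is Sunday.

Sunday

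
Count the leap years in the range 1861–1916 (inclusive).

Years divisible by 4: 1864, 1868, …, 1916 — 14 in all.
Of these, 1900 is divisible by 100 but not 400, so not leap.
Leap years: 14 − 1 = 13.

13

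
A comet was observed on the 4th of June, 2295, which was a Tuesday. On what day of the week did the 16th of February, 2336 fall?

Day-of-year of June 4, 2295: 155.
Day-of-year of February 16, 2336: 47.
2295 has 365 days, so 365 − 155 = 210 days remain in 2295.
Full years 2296–2335: 31 common + 9 leap = 31×365 + 9×366 = 14609 days.
Total: 210 + 14609 + 47 = 14866 days.
14866 mod 7 = 5, so 5 days after Tuesday is Sunday.

Sunday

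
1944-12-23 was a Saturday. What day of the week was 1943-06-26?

Saturday

Count forward from the earlier date (June 26, 1943) to the later (December 23, 1944):
June 26, 1943 → June 26, 1944: 366 days (1944 is a leap year).
June 1944: 30 − 26 = 4 days remain.
Then July (31), August (31), September (30), October (31), November (30): 31 + 31 + 30 + 31 + 30 = 153 days.
December 1–23, 1944: 23 days.
Residual: 180 days.
Total: 546 days.
546 is a multiple of 7, so 1943-06-26 falls on the same weekday: Saturday.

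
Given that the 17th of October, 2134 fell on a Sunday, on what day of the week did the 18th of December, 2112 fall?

Count forward from the earlier date (December 18, 2112) to the later (October 17, 2134):
From December 18, 2112 to December 18, 2133: 21 years, of which 5 contain a Feb 29 — 16×365 + 5×366 = 7670 days.
December 2133: 31 − 18 = 13 days remain.
Then 9 full months totalling 273 days.
October 1–17, 2134: 17 days.
Residual: 303 days.
Total: 7973 days.
7973 is a multiple of 7, so the 18th of December, 2112 falls on the same weekday: Sunday.

Sunday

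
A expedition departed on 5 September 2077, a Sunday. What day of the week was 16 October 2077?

Saturday

September 2077: 30 − 5 = 25 days remain.
October 1–16, 2077: 16 days.
Total: 25 + 16 = 41 days.
41 mod 7 = 6, so 6 days after Sunday is Saturday.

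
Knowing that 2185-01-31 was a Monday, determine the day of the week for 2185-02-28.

January 2185: 31 − 31 = 0 days remain.
February 1–28, 2185: 28 days (2185 is not a leap year).
Total: 0 + 28 = 28 days.
28 is a multiple of 7, so 2185-02-28 falls on the same weekday: Monday.

Monday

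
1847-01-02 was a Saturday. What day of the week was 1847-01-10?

Within January 1847: 10 − 2 = 8 days.
8 mod 7 = 1, so 1 day after Saturday is Sunday.

Sunday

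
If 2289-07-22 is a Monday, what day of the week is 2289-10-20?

July 2289: 31 − 22 = 9 days remain.
Then August (31), September (30): 31 + 30 = 61 days.
October 1–20, 2289: 20 days.
Total: 9 + 61 + 20 = 90 days.
90 mod 7 = 6, so 6 days after Monday is Sunday.

Sunday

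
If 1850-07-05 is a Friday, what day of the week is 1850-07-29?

Within July 1850: 29 − 5 = 24 days.
24 mod 7 = 3, so 3 days after Friday is Monday.

Monday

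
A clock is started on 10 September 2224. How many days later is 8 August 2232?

2889

From September 10, 2224 to September 10, 2231: 7 years, of which 1 contains a Feb 29 — 6×365 + 1×366 = 2556 days.
September 2231: 30 − 10 = 20 days remain.
Then 10 full months totalling 305 days.
August 1–8, 2232: 8 days.
Residual: 333 days.
Total: 2889 days.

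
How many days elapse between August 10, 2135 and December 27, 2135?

139

August 2135: 31 − 10 = 21 days remain.
Then September (30), October (31), November (30): 30 + 31 + 30 = 91 days.
December 1–27, 2135: 27 days.
Total: 21 + 91 + 27 = 139 days.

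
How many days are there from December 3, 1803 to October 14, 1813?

3603

Day-of-year of December 3, 1803: 337.
Day-of-year of October 14, 1813: 287.
1803 has 365 days, so 365 − 337 = 28 days remain in 1803.
Full years 1804–1812: 6 common + 3 leap = 6×365 + 3×366 = 3288 days.
Total: 28 + 3288 + 287 = 3603 days.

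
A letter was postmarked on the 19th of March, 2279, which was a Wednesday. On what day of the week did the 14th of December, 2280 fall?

March 19, 2279 → March 19, 2280: 366 days (2280 is a leap year).
March 2280: 31 − 19 = 12 days remain.
Then April (30), May (31), June (30), July (31), August (31), September (30), October (31), November (30): 30 + 31 + 30 + 31 + 31 + 30 + 31 + 30 = 244 days.
December 1–14, 2280: 14 days.
Residual: 270 days.
Total: 636 days.
636 mod 7 = 6, so 6 days after Wednesday is Tuesday.

Tuesday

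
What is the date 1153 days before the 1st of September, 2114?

the 6th of July, 2111

Count 1153 days before September 1, 2114:
July 6, 2111 → July 6, 2112: 366 days (2112 is a leap year).
July 6, 2112 → July 6, 2113: 365 days.
July 6, 2113 → July 6, 2114: 365 days.
July 2114: 31 − 6 = 25 days remain.
Then August (31): 31 days.
September 1, 2114: 1 day.
Residual: 57 days.
Total: 1153 days.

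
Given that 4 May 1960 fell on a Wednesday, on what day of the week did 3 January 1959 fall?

Saturday

Count forward from the earlier date (January 3, 1959) to the later (May 4, 1960):
January 3, 1959 → January 3, 1960: 365 days.
January 1960: 31 − 3 = 28 days remain.
Then February 1960 (29), March (31), April (30): 29 + 31 + 30 = 90 days.
May 1–4, 1960: 4 days.
Residual: 122 days.
Total: 487 days.
487 mod 7 = 4, so 4 days before Wednesday is Saturday.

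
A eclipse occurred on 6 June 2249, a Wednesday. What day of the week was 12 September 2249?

June 2249: 30 − 6 = 24 days remain.
Then July (31), August (31): 31 + 31 = 62 days.
September 1–12, 2249: 12 days.
Total: 24 + 62 + 12 = 98 days.
98 is a multiple of 7, so 12 September 2249 falls on the same weekday: Wednesday.

Wednesday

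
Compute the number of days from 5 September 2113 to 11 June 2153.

14524

From September 5, 2113 to September 5, 2152: 39 years, of which 10 contain a Feb 29 — 29×365 + 10×366 = 14245 days.
September 2152: 30 − 5 = 25 days remain.
Then October (31), November (30), December (31), January (31), February 2153 (28), March (31), April (30), May (31): 31 + 30 + 31 + 31 + 28 + 31 + 30 + 31 = 243 days.
June 1–11, 2153: 11 days.
Residual: 279 days.
Total: 14524 days.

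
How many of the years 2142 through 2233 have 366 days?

Years divisible by 4: 2144, 2148, …, 2232 — 23 in all.
Of these, 2200 is divisible by 100 but not 400, so not leap.
Leap years: 23 − 1 = 22.

22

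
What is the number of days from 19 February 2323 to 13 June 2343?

Day-of-year of February 19, 2323: 50.
Day-of-year of June 13, 2343: 164.
2323 has 365 days, so 365 − 50 = 315 days remain in 2323.
Full years 2324–2342: 14 common + 5 leap = 14×365 + 5×366 = 6940 days.
Total: 315 + 6940 + 164 = 7419 days.

7419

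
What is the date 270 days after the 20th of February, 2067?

the 17th of November, 2067

Count 270 days after February 20, 2067:
February 2067: 28 − 20 = 8 days remain (2067 is not a leap year, so February has 28 days).
Then March (31), April (30), May (31), June (30), July (31), August (31), September (30), October (31): 31 + 30 + 31 + 30 + 31 + 31 + 30 + 31 = 245 days.
November 1–17, 2067: 17 days.
Total: 8 + 245 + 17 = 270 days.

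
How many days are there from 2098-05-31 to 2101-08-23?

1179

Day-of-year of May 31, 2098: 151.
Day-of-year of August 23, 2101: 235.
2098 has 365 days, so 365 − 151 = 214 days remain in 2098.
Full years: 2099: 365; 2100: 365. Sum = 730.
Total: 214 + 730 + 235 = 1179 days.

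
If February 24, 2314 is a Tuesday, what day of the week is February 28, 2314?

Within February 2314: 28 − 24 = 4 days.
4 mod 7 = 4, so 4 days after Tuesday is Saturday.

Saturday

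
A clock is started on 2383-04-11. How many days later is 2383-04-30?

Within April 2383: 30 − 11 = 19 days.

19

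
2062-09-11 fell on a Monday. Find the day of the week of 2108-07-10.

Tuesday

Day-of-year of September 11, 2062: 254.
Day-of-year of July 10, 2108: 192.
2062 has 365 days, so 365 − 254 = 111 days remain in 2062.
Full years 2063–2107: 35 common + 10 leap = 35×365 + 10×366 = 16435 days.
Total: 111 + 16435 + 192 = 16738 days.
16738 mod 7 = 1, so 1 day after Monday is Tuesday.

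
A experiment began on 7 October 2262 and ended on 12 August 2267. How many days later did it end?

1770

October 7, 2262 → October 7, 2263: 365 days.
October 7, 2263 → October 7, 2264: 366 days (2264 is a leap year).
October 7, 2264 → October 7, 2265: 365 days.
October 7, 2265 → October 7, 2266: 365 days.
October 2266: 31 − 7 = 24 days remain.
Then 9 full months totalling 273 days.
August 1–12, 2267: 12 days.
Residual: 309 days.
Total: 1770 days.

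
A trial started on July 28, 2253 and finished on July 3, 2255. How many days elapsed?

705

July 2253: 31 − 28 = 3 days remain.
Then 23 full months totalling 699 days.
July 1–3, 2255: 3 days.
Total: 3 + 699 + 3 = 705 days.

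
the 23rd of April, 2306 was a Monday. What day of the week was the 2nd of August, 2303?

Count forward from the earlier date (August 2, 2303) to the later (April 23, 2306):
August 2, 2303 → August 2, 2304: 366 days (2304 is a leap year).
August 2, 2304 → August 2, 2305: 365 days.
August 2305: 31 − 2 = 29 days remain.
Then September (30), October (31), November (30), December (31), January (31), February 2306 (28), March (31): 30 + 31 + 30 + 31 + 31 + 28 + 31 = 212 days.
April 1–23, 2306: 23 days.
Residual: 264 days.
Total: 995 days.
995 mod 7 = 1, so 1 day before Monday is Sunday.

Sunday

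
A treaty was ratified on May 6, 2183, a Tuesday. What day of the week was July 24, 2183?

May 2183: 31 − 6 = 25 days remain.
Then June (30): 30 days.
July 1–24, 2183: 24 days.
Total: 25 + 30 + 24 = 79 days.
79 mod 7 = 2, so 2 days after Tuesday is Thursday.

Thursday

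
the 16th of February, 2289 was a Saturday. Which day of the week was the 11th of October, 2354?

From February 16, 2289 to February 16, 2354: 65 years, of which 15 contain a Feb 29 — 50×365 + 15×366 = 23740 days.
(2300 is not a leap year (divisible by 100 but not 400).)
February 2354: 28 − 16 = 12 days remain (2354 is not a leap year, so February has 28 days).
Then March (31), April (30), May (31), June (30), July (31), August (31), September (30): 31 + 30 + 31 + 30 + 31 + 31 + 30 = 214 days.
October 1–11, 2354: 11 days.
Residual: 237 days.
Total: 23977 days.
23977 mod 7 = 2, so 2 days after Saturday is Monday.

Monday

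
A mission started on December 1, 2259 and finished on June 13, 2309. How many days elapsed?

Day-of-year of December 1, 2259: 335.
Day-of-year of June 13, 2309: 164.
2259 has 365 days, so 365 − 335 = 30 days remain in 2259.
Full years 2260–2308: 37 common + 12 leap = 37×365 + 12×366 = 17897 days.
Total: 30 + 17897 + 164 = 18091 days.

18091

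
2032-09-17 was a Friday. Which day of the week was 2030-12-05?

Thursday

Count forward from the earlier date (December 5, 2030) to the later (September 17, 2032):
December 2030: 31 − 5 = 26 days remain.
Then 20 full months totalling 609 days.
September 1–17, 2032: 17 days.
Total: 26 + 609 + 17 = 652 days.
652 mod 7 = 1, so 1 day before Friday is Thursday.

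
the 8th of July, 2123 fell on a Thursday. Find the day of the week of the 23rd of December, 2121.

Count forward from the earlier date (December 23, 2121) to the later (July 8, 2123):
Day-of-year of December 23, 2121: 357.
Day-of-year of July 8, 2123: 189.
2121 has 365 days, so 365 − 357 = 8 days remain in 2121.
Full years: 2122: 365. Sum = 365.
Total: 8 + 365 + 189 = 562 days.
562 mod 7 = 2, so 2 days before Thursday is Tuesday.

Tuesday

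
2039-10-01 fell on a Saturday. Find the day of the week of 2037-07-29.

Count forward from the earlier date (July 29, 2037) to the later (October 1, 2039):
Day-of-year of July 29, 2037: 210.
Day-of-year of October 1, 2039: 274.
2037 has 365 days, so 365 − 210 = 155 days remain in 2037.
Full years: 2038: 365. Sum = 365.
Total: 155 + 365 + 274 = 794 days.
794 mod 7 = 3, so 3 days before Saturday is Wednesday.

Wednesday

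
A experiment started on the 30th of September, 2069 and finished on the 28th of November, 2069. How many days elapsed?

59

September 2069: 30 − 30 = 0 days remain.
Then October (31): 31 days.
November 1–28, 2069: 28 days.
Total: 0 + 31 + 28 = 59 days.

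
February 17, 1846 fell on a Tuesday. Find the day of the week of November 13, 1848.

February 17, 1846 → February 17, 1847: 365 days.
February 17, 1847 → February 17, 1848: 365 days.
February 1848: 29 − 17 = 12 days remain (1848 is a leap year, so February has 29 days).
Then March (31), April (30), May (31), June (30), July (31), August (31), September (30), October (31): 31 + 30 + 31 + 30 + 31 + 31 + 30 + 31 = 245 days.
November 1–13, 1848: 13 days.
Residual: 270 days.
Total: 1000 days.
1000 mod 7 = 6, so 6 days after Tuesday is Monday.

Monday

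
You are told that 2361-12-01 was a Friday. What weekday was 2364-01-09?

Thursday

Day-of-year of December 1, 2361: 335.
Day-of-year of January 9, 2364: 9.
2361 has 365 days, so 365 − 335 = 30 days remain in 2361.
Full years: 2362: 365; 2363: 365. Sum = 730.
Total: 30 + 730 + 9 = 769 days.
769 mod 7 = 6, so 6 days after Friday is Thursday.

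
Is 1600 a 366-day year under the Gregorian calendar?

1600 is a leap year (divisible by 400).

Yes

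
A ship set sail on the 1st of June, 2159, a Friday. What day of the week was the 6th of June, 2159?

Wednesday

Within June 2159: 6 − 1 = 5 days.
5 mod 7 = 5, so 5 days after Friday is Wednesday.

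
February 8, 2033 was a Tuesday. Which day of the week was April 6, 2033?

February 2033: 28 − 8 = 20 days remain (2033 is not a leap year, so February has 28 days).
Then March (31): 31 days.
April 1–6, 2033: 6 days.
Total: 20 + 31 + 6 = 57 days.
57 mod 7 = 1, so 1 day after Tuesday is Wednesday.

Wednesday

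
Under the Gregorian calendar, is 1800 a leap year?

No

1800 is not a leap year (divisible by 100 but not 400).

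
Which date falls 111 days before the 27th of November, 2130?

the 8th of August, 2130

Count 111 days before November 27, 2130:
August 2130: 31 − 8 = 23 days remain.
Then September (30), October (31): 30 + 31 = 61 days.
November 1–27, 2130: 27 days.
Total: 23 + 61 + 27 = 111 days.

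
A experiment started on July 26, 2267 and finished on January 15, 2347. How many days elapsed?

Day-of-year of July 26, 2267: 207.
Day-of-year of January 15, 2347: 15.
2267 has 365 days, so 365 − 207 = 158 days remain in 2267.
Full years 2268–2346: 60 common + 19 leap = 60×365 + 19×366 = 28854 days.
Total: 158 + 28854 + 15 = 29027 days.

29027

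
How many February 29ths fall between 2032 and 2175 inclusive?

35

Years divisible by 4: 2032, 2036, …, 2172 — 36 in all.
Of these, 2100 is divisible by 100 but not 400, so not leap.
Leap years: 36 − 1 = 35.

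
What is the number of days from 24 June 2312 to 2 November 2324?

4514

Day-of-year of June 24, 2312: 176.
Day-of-year of November 2, 2324: 307.
2312 has 366 days, so 366 − 176 = 190 days remain in 2312.
Full years 2313–2323: 9 common + 2 leap = 9×365 + 2×366 = 4017 days.
Total: 190 + 4017 + 307 = 4514 days.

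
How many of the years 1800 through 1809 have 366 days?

2

Years divisible by 4 in [1800, 1809]: 1800, 1804, 1808.
Of these, 1800 is divisible by 100 but not 400, so not leap.
Leap years: 3 − 1 = 2.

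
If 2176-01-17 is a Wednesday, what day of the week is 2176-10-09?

January 2176: 31 − 17 = 14 days remain.
Then February 2176 (29), March (31), April (30), May (31), June (30), July (31), August (31), September (30): 29 + 31 + 30 + 31 + 30 + 31 + 31 + 30 = 243 days.
October 1–9, 2176: 9 days.
Total: 14 + 243 + 9 = 266 days.
266 is a multiple of 7, so 2176-10-09 falls on the same weekday: Wednesday.

Wednesday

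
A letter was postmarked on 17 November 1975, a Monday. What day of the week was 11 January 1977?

November 1975: 30 − 17 = 13 days remain.
Then 13 full months totalling 397 days.
January 1–11, 1977: 11 days.
Total: 13 + 397 + 11 = 421 days.
421 mod 7 = 1, so 1 day after Monday is Tuesday.

Tuesday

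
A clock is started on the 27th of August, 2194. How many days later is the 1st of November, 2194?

66

August 2194: 31 − 27 = 4 days remain.
Then September (30), October (31): 30 + 31 = 61 days.
November 1, 2194: 1 day.
Total: 4 + 61 + 1 = 66 days.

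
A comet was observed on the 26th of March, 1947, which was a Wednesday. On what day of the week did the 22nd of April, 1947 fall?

Tuesday

March 1947: 31 − 26 = 5 days remain.
April 1–22, 1947: 22 days.
Total: 5 + 22 = 27 days.
27 mod 7 = 6, so 6 days after Wednesday is Tuesday.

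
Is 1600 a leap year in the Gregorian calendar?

1600 is a leap year (divisible by 400).

Yes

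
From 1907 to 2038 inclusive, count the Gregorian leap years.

Years divisible by 4: 1908, 1912, …, 2036 — 33 in all.
2000 is divisible by 400, so still leap.
No century exceptions apply. Count: 33.

33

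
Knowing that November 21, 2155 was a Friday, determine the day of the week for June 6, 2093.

Count forward from the earlier date (June 6, 2093) to the later (November 21, 2155):
From June 6, 2093 to June 6, 2155: 62 years, of which 14 contain a Feb 29 — 48×365 + 14×366 = 22644 days.
(2100 is not a leap year (divisible by 100 but not 400).)
June 2155: 30 − 6 = 24 days remain.
Then July (31), August (31), September (30), October (31): 31 + 31 + 30 + 31 = 123 days.
November 1–21, 2155: 21 days.
Residual: 168 days.
Total: 22812 days.
22812 mod 7 = 6, so 6 days before Friday is Saturday.

Saturday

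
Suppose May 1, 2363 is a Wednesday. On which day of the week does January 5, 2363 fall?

Saturday

Count forward from the earlier date (January 5, 2363) to the later (May 1, 2363):
January 2363: 31 − 5 = 26 days remain.
Then February 2363 (28), March (31), April (30): 28 + 31 + 30 = 89 days.
May 1, 2363: 1 day.
Total: 26 + 89 + 1 = 116 days.
116 mod 7 = 4, so 4 days before Wednesday is Saturday.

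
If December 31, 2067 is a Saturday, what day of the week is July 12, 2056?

Wednesday

Count forward from the earlier date (July 12, 2056) to the later (December 31, 2067):
Day-of-year of July 12, 2056: 194.
Day-of-year of December 31, 2067: 365.
2056 has 366 days, so 366 − 194 = 172 days remain in 2056.
Full years 2057–2066: 8 common + 2 leap = 8×365 + 2×366 = 3652 days.
Total: 172 + 3652 + 365 = 4189 days.
4189 mod 7 = 3, so 3 days before Saturday is Wednesday.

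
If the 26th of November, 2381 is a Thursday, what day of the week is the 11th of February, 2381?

Count forward from the earlier date (February 11, 2381) to the later (November 26, 2381):
February 2381: 28 − 11 = 17 days remain (2381 is not a leap year, so February has 28 days).
Then March (31), April (30), May (31), June (30), July (31), August (31), September (30), October (31): 31 + 30 + 31 + 30 + 31 + 31 + 30 + 31 = 245 days.
November 1–26, 2381: 26 days.
Total: 17 + 245 + 26 = 288 days.
288 mod 7 = 1, so 1 day before Thursday is Wednesday.

Wednesday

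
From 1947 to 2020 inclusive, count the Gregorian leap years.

Years divisible by 4: 1948, 1952, …, 2020 — 19 in all.
2000 is divisible by 400, so still leap.
No century exceptions apply. Count: 19.

19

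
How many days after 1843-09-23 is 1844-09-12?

September 1843: 30 − 23 = 7 days remain.
Then 11 full months totalling 336 days.
September 1–12, 1844: 12 days.
Residual: 355 days.
Total: 355 days.

355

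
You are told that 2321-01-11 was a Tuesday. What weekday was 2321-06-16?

January 2321: 31 − 11 = 20 days remain.
Then February 2321 (28), March (31), April (30), May (31): 28 + 31 + 30 + 31 = 120 days.
June 1–16, 2321: 16 days.
Total: 20 + 120 + 16 = 156 days.
156 mod 7 = 2, so 2 days after Tuesday is Thursday.

Thursday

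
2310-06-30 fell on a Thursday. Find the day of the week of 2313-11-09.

Day-of-year of June 30, 2310: 181.
Day-of-year of November 9, 2313: 313.
2310 has 365 days, so 365 − 181 = 184 days remain in 2310.
Full years: 2311: 365; 2312: 366. Sum = 731.
Total: 184 + 731 + 313 = 1228 days.
1228 mod 7 = 3, so 3 days after Thursday is Sunday.

Sunday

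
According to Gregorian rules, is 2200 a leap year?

2200 is not a leap year (divisible by 100 but not 400).

No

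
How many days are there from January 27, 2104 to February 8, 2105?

378

Day-of-year of January 27, 2104: 27.
Day-of-year of February 8, 2105: 39.
2104 has 366 days, so 366 − 27 = 339 days remain in 2104.
Total: 339 + 39 = 378 days.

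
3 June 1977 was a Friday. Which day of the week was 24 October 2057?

Wednesday

From June 3, 1977 to June 3, 2057: 80 years, of which 20 contain a Feb 29 — 60×365 + 20×366 = 29220 days.
(2000 is a leap year (divisible by 400).)
June 2057: 30 − 3 = 27 days remain.
Then July (31), August (31), September (30): 31 + 31 + 30 = 92 days.
October 1–24, 2057: 24 days.
Residual: 143 days.
Total: 29363 days.
29363 mod 7 = 5, so 5 days after Friday is Wednesday.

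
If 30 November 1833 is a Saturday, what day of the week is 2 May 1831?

Count forward from the earlier date (May 2, 1831) to the later (November 30, 1833):
May 2, 1831 → May 2, 1832: 366 days (1832 is a leap year).
May 2, 1832 → May 2, 1833: 365 days.
May 1833: 31 − 2 = 29 days remain.
Then June (30), July (31), August (31), September (30), October (31): 30 + 31 + 31 + 30 + 31 = 153 days.
November 1–30, 1833: 30 days.
Residual: 212 days.
Total: 943 days.
943 mod 7 = 5, so 5 days before Saturday is Monday.

Monday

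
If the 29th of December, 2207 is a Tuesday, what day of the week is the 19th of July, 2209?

Day-of-year of December 29, 2207: 363.
Day-of-year of July 19, 2209: 200.
2207 has 365 days, so 365 − 363 = 2 days remain in 2207.
Full years: 2208: 366. Sum = 366.
Total: 2 + 366 + 200 = 568 days.
568 mod 7 = 1, so 1 day after Tuesday is Wednesday.

Wednesday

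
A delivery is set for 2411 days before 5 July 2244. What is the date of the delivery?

28 November 2237

Count 2411 days before July 5, 2244:
Day-of-year of November 28, 2237: 332.
Day-of-year of July 5, 2244: 187.
2237 has 365 days, so 365 − 332 = 33 days remain in 2237.
Full years: 2238: 365; 2239: 365; 2240: 366; 2241: 365; 2242: 365; 2243: 365. Sum = 2191.
Total: 33 + 2191 + 187 = 2411 days.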